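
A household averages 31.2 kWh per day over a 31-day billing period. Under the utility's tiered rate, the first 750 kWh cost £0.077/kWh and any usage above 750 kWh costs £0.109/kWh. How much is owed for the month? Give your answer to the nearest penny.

£81.42

Usage = 31.2 kWh/day × 31 days = 967.2 kWh
First 750 kWh × £0.077 = £57.75
Remaining 217.2 kWh × £0.109 = £23.67
Total = £81.42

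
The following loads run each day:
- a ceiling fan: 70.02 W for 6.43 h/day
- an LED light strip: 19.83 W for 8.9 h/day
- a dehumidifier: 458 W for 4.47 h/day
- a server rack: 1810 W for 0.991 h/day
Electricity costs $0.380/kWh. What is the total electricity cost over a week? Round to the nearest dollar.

$12

ceiling fan: 70.02 W × 6.43 h × 7 d = 3,152 Wh = 3.152 kWh
LED light strip: 19.83 W × 8.9 h × 7 d = 1,235 Wh = 1.235 kWh
dehumidifier: 458 W × 4.47 h × 7 d = 14,331 Wh = 14.33 kWh
server rack: 1810 W × 0.991 h × 7 d = 12,556 Wh = 12.56 kWh
Total energy = 3.152 + 1.235 + 14.33 + 12.56 = 31.27 kWh
Cost = 31.27 kWh × $0.380 = $11.88 ≈ $12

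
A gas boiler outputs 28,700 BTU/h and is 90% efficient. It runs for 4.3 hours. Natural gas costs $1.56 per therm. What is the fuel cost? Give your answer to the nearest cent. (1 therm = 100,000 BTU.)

Heat delivered = 28,700 BTU/h × 4.3 h = 123,410 BTU
Gas input = 123,410 / 0.90 = 137,122 BTU
= 137,122 / 100,000 = 1.371 therm
Cost = 1.371 × $1.56/therm = $2.14

$2.14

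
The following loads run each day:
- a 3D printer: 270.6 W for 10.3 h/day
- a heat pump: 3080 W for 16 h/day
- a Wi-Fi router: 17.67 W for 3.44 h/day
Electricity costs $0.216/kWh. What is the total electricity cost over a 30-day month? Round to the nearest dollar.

$338

3D printer: 270.6 W × 10.3 h × 30 d = 83,615 Wh = 83.62 kWh
heat pump: 3080 W × 16 h × 30 d = 1,478,400 Wh = 1,478 kWh
Wi-Fi router: 17.67 W × 3.44 h × 30 d = 1,824 Wh = 1.824 kWh
Total energy = 83.62 + 1,478 + 1.824 = 1,564 kWh
Cost = 1,564 kWh × $0.216 = $337.79 ≈ $338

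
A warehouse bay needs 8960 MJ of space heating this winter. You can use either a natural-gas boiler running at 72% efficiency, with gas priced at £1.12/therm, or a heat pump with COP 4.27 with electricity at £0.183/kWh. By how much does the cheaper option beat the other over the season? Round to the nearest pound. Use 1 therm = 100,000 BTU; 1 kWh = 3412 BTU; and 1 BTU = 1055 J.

Heat load = 8960 MJ = 8,960,000,000 J / 1055 = 8,492,891 BTU
Gas: input = 8,492,891 / 0.72 = 11,795,682 BTU = 118 therm → 118 × £1.12 = £132.11
Heat pump: 8,492,891 BTU / 3412 = 2,489 kWh heat; / 4.27 = 582.9 kWh in → × £0.183 = £106.68
Difference = |£132.11 − £106.68| = £25.43 ≈ £25

£25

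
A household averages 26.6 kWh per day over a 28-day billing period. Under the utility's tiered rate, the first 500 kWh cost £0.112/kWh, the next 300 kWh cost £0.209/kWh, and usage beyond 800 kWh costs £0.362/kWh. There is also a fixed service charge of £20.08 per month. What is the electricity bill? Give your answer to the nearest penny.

£127.24

Usage = 26.6 kWh/day × 28 days = 744.8 kWh
First 500 kWh × £0.112 = £56.00
Next 244.8 kWh × £0.209 = £51.16
Remaining tier: 0 kWh (not reached)
Energy charge = £107.16; + service £20.08 = £127.24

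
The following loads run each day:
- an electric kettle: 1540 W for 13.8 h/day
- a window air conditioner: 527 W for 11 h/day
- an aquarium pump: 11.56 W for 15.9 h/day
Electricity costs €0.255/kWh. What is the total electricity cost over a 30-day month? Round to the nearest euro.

electric kettle: 1540 W × 13.8 h × 30 d = 637,560 Wh = 637.6 kWh
window air conditioner: 527 W × 11 h × 30 d = 173,910 Wh = 173.9 kWh
aquarium pump: 11.56 W × 15.9 h × 30 d = 5,514 Wh = 5.514 kWh
Total energy = 637.6 + 173.9 + 5.514 = 817 kWh
Cost = 817 kWh × €0.255 = €208.33 ≈ €208

€208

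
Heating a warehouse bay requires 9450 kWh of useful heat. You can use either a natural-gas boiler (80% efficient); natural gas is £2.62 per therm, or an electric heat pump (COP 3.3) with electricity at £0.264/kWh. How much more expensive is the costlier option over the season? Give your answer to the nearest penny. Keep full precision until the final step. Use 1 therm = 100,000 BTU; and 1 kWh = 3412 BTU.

Heat load = 9450 kWh × 3412 = 32,243,400 BTU
Gas: input = 32,243,400 / 0.80 = 40,304,250 BTU = 403 therm → 403 × £2.62 = £1,055.97
Heat pump: 32,243,400 BTU / 3412 = 9,450 kWh heat; / 3.3 = 2,864 kWh in → × £0.264 = £756.00
Difference = |£1,055.97 − £756.00| = £299.97

£299.97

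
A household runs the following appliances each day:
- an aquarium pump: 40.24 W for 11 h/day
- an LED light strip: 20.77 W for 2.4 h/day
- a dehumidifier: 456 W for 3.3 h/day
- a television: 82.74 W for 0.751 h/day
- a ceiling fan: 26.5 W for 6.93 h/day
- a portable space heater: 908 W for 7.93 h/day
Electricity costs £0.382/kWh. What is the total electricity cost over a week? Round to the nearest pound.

£25

aquarium pump: 40.24 W × 11 h × 7 d = 3,098 Wh = 3.098 kWh
LED light strip: 20.77 W × 2.4 h × 7 d = 349 Wh = 0.3489 kWh
dehumidifier: 456 W × 3.3 h × 7 d = 10,534 Wh = 10.53 kWh
television: 82.74 W × 0.751 h × 7 d = 435 Wh = 0.435 kWh
ceiling fan: 26.5 W × 6.93 h × 7 d = 1,286 Wh = 1.286 kWh
portable space heater: 908 W × 7.93 h × 7 d = 50,403 Wh = 50.4 kWh
Total energy = 3.098 + 0.3489 + 10.53 + 0.435 + 1.286 + 50.4 = 66.1 kWh
Cost = 66.1 kWh × £0.382 = £25.25 ≈ £25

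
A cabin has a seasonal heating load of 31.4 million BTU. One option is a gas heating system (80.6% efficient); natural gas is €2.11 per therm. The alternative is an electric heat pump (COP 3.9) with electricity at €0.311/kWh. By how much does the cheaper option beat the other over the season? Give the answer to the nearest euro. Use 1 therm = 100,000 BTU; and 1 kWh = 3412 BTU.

€88

Heat load = 31.4 × 10⁶ BTU = 31,400,000 BTU
Gas: input = 31,400,000 / 0.806 = 38,957,816 BTU = 389.6 therm → 389.6 × €2.11 = €822.01
Heat pump: 31,400,000 BTU / 3412 = 9,203 kWh heat; / 3.9 = 2,360 kWh in → × €0.311 = €733.87
Difference = |€822.01 − €733.87| = €88.14 ≈ €88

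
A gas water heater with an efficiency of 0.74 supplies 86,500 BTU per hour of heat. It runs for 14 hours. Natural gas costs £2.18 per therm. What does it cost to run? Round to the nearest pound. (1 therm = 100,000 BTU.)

£36

Heat delivered = 86,500 BTU/h × 14 h = 1,211,000 BTU
Gas input = 1,211,000 / 0.74 = 1,636,486 BTU
= 1,636,486 / 100,000 = 16.36 therm
Cost = 16.36 × £2.18/therm = £35.68 ≈ £36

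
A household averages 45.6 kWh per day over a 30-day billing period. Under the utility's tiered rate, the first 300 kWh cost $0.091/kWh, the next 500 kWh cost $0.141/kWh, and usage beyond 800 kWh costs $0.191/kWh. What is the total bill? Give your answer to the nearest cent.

Usage = 45.6 kWh/day × 30 days = 1368 kWh
First 300 kWh × $0.091 = $27.30
Next 500 kWh × $0.141 = $70.50
Remaining 568 kWh × $0.191 = $108.49
Total = $206.29

$206.29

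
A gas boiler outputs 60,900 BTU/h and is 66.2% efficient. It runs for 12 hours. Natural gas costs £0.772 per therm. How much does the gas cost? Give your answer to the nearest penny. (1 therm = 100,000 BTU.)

£8.52

Heat delivered = 60,900 BTU/h × 12 h = 730,800 BTU
Gas input = 730,800 / 0.662 = 1,103,927 BTU
= 1,103,927 / 100,000 = 11.04 therm
Cost = 11.04 × £0.772/therm = £8.52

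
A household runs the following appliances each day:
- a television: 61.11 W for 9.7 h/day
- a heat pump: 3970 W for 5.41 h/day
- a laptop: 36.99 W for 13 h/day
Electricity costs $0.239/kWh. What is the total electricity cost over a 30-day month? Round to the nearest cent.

television: 61.11 W × 9.7 h × 30 d = 17,783 Wh = 17.78 kWh
heat pump: 3970 W × 5.41 h × 30 d = 644,331 Wh = 644.3 kWh
laptop: 36.99 W × 13 h × 30 d = 14,426 Wh = 14.43 kWh
Total energy = 17.78 + 644.3 + 14.43 = 676.5 kWh
Cost = 676.5 kWh × $0.239 = $161.69

$161.69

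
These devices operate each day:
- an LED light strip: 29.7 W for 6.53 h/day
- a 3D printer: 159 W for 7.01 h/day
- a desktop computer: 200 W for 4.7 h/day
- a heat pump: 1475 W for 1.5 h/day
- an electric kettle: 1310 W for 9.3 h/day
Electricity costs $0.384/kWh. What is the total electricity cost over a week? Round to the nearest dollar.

$45

LED light strip: 29.7 W × 6.53 h × 7 d = 1,358 Wh = 1.358 kWh
3D printer: 159 W × 7.01 h × 7 d = 7,802 Wh = 7.802 kWh
desktop computer: 200 W × 4.7 h × 7 d = 6,580 Wh = 6.58 kWh
heat pump: 1475 W × 1.5 h × 7 d = 15,488 Wh = 15.49 kWh
electric kettle: 1310 W × 9.3 h × 7 d = 85,281 Wh = 85.28 kWh
Total energy = 1.358 + 7.802 + 6.58 + 15.49 + 85.28 = 116.5 kWh
Cost = 116.5 kWh × $0.384 = $44.74 ≈ $45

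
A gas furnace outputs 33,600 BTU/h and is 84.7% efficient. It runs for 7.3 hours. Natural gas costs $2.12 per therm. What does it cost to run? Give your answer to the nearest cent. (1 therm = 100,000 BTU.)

Heat delivered = 33,600 BTU/h × 7.3 h = 245,280 BTU
Gas input = 245,280 / 0.847 = 289,587 BTU
= 289,587 / 100,000 = 2.896 therm
Cost = 2.896 × $2.12/therm = $6.14

$6.14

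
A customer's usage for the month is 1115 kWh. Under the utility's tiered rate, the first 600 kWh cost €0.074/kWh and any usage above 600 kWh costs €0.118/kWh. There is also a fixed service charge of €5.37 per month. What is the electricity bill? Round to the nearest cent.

€110.54

First 600 kWh × €0.074 = €44.40
Remaining 515 kWh × €0.118 = €60.77
Energy charge = €105.17; + service €5.37 = €110.54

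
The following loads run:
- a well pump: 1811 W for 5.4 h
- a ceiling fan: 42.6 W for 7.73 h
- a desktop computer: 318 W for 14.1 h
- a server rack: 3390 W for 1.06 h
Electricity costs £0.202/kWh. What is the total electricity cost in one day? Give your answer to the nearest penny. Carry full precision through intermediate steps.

£3.67

well pump: 1811 W × 5.4 h = 9,779 Wh = 9.779 kWh
ceiling fan: 42.6 W × 7.73 h = 329 Wh = 0.3293 kWh
desktop computer: 318 W × 14.1 h = 4,484 Wh = 4.484 kWh
server rack: 3390 W × 1.06 h = 3,593 Wh = 3.593 kWh
Total energy = 9.779 + 0.3293 + 4.484 + 3.593 = 18.19 kWh
Cost = 18.19 kWh × £0.202 = £3.67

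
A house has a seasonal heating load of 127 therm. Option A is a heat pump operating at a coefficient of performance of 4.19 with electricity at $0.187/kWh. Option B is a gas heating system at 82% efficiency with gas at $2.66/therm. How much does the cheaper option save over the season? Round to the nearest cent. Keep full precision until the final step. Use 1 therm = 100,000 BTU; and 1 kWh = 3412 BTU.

Heat load = 127 therm × 100,000 = 12,700,000 BTU
Gas: input = 12,700,000 / 0.82 = 15,487,805 BTU = 154.9 therm → 154.9 × $2.66 = $411.98
Heat pump: 12,700,000 BTU / 3412 = 3,722 kWh heat; / 4.19 = 888.3 kWh in → × $0.187 = $166.12
Difference = |$411.98 − $166.12| = $245.86

$245.86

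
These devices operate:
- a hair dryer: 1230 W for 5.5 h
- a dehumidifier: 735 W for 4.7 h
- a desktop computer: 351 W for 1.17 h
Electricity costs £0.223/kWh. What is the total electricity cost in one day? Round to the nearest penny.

hair dryer: 1230 W × 5.5 h = 6,765 Wh = 6.765 kWh
dehumidifier: 735 W × 4.7 h = 3,454 Wh = 3.454 kWh
desktop computer: 351 W × 1.17 h = 411 Wh = 0.4107 kWh
Total energy = 6.765 + 3.454 + 0.4107 = 10.63 kWh
Cost = 10.63 kWh × £0.223 = £2.37

£2.37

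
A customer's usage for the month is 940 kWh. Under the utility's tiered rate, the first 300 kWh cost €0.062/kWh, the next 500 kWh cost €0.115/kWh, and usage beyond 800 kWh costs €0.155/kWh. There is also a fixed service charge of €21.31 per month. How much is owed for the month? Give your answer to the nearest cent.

€119.11

First 300 kWh × €0.062 = €18.60
Next 500 kWh × €0.115 = €57.50
Remaining 140 kWh × €0.155 = €21.70
Energy charge = €97.80; + service €21.31 = €119.11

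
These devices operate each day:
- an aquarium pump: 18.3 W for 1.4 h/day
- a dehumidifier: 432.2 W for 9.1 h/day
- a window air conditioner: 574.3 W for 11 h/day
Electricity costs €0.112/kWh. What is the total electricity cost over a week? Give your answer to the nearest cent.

€8.06

aquarium pump: 18.3 W × 1.4 h × 7 d = 179 Wh = 0.1793 kWh
dehumidifier: 432.2 W × 9.1 h × 7 d = 27,531 Wh = 27.53 kWh
window air conditioner: 574.3 W × 11 h × 7 d = 44,221 Wh = 44.22 kWh
Total energy = 0.1793 + 27.53 + 44.22 = 71.93 kWh
Cost = 71.93 kWh × €0.112 = €8.06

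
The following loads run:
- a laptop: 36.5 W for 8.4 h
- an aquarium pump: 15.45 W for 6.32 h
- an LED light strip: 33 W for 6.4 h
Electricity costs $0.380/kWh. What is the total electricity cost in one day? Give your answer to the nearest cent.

laptop: 36.5 W × 8.4 h = 307 Wh = 0.3066 kWh
aquarium pump: 15.45 W × 6.32 h = 98 Wh = 0.09764 kWh
LED light strip: 33 W × 6.4 h = 211 Wh = 0.2112 kWh
Total energy = 0.3066 + 0.09764 + 0.2112 = 0.6154 kWh
Cost = 0.6154 kWh × $0.380 = $0.23

$0.23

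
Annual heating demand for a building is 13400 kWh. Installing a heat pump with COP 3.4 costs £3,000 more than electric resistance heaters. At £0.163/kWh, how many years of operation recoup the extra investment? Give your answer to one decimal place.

1.9 years

Resistance: 13400 kWh × £0.163 = £2,184.20/yr
Heat pump: 13400 / 3.4 = 3941 kWh in → × £0.163 = £642.41/yr
Annual savings = £1,541.79
Payback = £3,000 / £1,541.79 = 1.95 years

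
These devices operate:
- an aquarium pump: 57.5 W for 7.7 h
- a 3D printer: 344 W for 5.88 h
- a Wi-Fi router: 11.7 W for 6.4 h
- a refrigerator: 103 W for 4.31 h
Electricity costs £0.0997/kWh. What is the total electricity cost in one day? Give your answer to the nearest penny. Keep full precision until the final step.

aquarium pump: 57.5 W × 7.7 h = 443 Wh = 0.4427 kWh
3D printer: 344 W × 5.88 h = 2,023 Wh = 2.023 kWh
Wi-Fi router: 11.7 W × 6.4 h = 75 Wh = 0.07488 kWh
refrigerator: 103 W × 4.31 h = 444 Wh = 0.4439 kWh
Total energy = 0.4427 + 2.023 + 0.07488 + 0.4439 = 2.984 kWh
Cost = 2.984 kWh × £0.0997 = £0.30

£0.30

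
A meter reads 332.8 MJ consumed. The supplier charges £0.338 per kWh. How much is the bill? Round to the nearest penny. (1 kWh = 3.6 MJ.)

332.8 MJ × (0.27778 kWh/MJ) = 92.44 kWh
Cost = 92.44 kWh × £0.338/kWh = £31.25

£31.25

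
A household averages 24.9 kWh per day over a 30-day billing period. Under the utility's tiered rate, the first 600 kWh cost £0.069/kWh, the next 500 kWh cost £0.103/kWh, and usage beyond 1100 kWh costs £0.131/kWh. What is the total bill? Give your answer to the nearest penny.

Usage = 24.9 kWh/day × 30 days = 747 kWh
First 600 kWh × £0.069 = £41.40
Next 147 kWh × £0.103 = £15.14
Remaining tier: 0 kWh (not reached)
Total = £56.54

£56.54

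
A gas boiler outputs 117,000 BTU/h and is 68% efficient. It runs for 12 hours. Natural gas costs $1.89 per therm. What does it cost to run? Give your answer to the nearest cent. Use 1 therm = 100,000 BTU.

$39.02

Heat delivered = 117,000 BTU/h × 12 h = 1,404,000 BTU
Gas input = 1,404,000 / 0.68 = 2,064,706 BTU
= 2,064,706 / 100,000 = 20.65 therm
Cost = 20.65 × $1.89/therm = $39.02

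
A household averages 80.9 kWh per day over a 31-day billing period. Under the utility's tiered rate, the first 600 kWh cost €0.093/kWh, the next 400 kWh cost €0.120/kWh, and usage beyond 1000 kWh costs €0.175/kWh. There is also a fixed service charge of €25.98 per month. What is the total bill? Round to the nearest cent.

€393.66

Usage = 80.9 kWh/day × 31 days = 2507.9 kWh
First 600 kWh × €0.093 = €55.80
Next 400 kWh × €0.120 = €48.00
Remaining 1507.9 kWh × €0.175 = €263.88
Energy charge = €367.68; + service €25.98 = €393.66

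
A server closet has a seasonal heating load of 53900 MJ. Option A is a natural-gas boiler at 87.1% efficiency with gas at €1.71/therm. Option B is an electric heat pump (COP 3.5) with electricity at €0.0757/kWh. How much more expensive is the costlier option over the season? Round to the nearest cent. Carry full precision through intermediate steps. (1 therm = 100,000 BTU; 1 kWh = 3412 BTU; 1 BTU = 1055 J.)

€679.17

Heat load = 53900 MJ = 53,900,000,000 J / 1055 = 51,090,047 BTU
Gas: input = 51,090,047 / 0.871 = 58,656,771 BTU = 586.6 therm → 586.6 × €1.71 = €1,003.03
Heat pump: 51,090,047 BTU / 3412 = 14,970 kWh heat; / 3.5 = 4,278 kWh in → × €0.0757 = €323.86
Difference = |€1,003.03 − €323.86| = €679.17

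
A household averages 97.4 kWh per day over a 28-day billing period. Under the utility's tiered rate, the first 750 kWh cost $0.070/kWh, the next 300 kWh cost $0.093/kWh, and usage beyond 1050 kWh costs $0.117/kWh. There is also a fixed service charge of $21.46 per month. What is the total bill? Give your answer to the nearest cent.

$298.09

Usage = 97.4 kWh/day × 28 days = 2727.2 kWh
First 750 kWh × $0.070 = $52.50
Next 300 kWh × $0.093 = $27.90
Remaining 1677.2 kWh × $0.117 = $196.23
Energy charge = $276.63; + service $21.46 = $298.09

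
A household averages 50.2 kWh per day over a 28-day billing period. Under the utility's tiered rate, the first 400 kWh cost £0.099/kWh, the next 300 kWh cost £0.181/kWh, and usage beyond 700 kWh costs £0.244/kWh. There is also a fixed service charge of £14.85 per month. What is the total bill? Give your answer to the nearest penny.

£280.92

Usage = 50.2 kWh/day × 28 days = 1405.6 kWh
First 400 kWh × £0.099 = £39.60
Next 300 kWh × £0.181 = £54.30
Remaining 705.6 kWh × £0.244 = £172.17
Energy charge = £266.07; + service £14.85 = £280.92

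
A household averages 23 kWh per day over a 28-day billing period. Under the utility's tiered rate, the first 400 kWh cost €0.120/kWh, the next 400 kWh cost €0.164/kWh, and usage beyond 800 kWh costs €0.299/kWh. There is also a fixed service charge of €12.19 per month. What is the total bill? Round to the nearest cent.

Usage = 23 kWh/day × 28 days = 644 kWh
First 400 kWh × €0.120 = €48.00
Next 244 kWh × €0.164 = €40.02
Remaining tier: 0 kWh (not reached)
Energy charge = €88.02; + service €12.19 = €100.21

€100.21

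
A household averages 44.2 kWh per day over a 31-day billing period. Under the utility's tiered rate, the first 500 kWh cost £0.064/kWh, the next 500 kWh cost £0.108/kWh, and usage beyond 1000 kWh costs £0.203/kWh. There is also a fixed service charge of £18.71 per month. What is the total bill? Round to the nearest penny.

Usage = 44.2 kWh/day × 31 days = 1370.2 kWh
First 500 kWh × £0.064 = £32.00
Next 500 kWh × £0.108 = £54.00
Remaining 370.2 kWh × £0.203 = £75.15
Energy charge = £161.15; + service £18.71 = £179.86

£179.86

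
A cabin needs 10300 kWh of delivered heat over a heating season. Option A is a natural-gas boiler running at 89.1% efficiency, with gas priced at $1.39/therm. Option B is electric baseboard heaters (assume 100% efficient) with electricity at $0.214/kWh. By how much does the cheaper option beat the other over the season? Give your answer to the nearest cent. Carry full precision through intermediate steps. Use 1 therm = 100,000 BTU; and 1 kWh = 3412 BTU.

$1655.94

Heat load = 10300 kWh × 3412 = 35,143,600 BTU
Gas: input = 35,143,600 / 0.891 = 39,442,873 BTU = 394.4 therm → 394.4 × $1.39 = $548.26
Electric: 35,143,600 BTU / 3412 = 10,300 kWh → × $0.214 = $2,204.20
Difference = |$548.26 − $2,204.20| = $1,655.94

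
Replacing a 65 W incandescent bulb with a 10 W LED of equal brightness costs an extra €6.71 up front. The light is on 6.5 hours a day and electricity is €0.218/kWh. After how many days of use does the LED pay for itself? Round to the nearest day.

86 days

Power saved = 65 − 10 = 55 W
Daily energy saved = 55 W × 6.5 h = 357.5 Wh = 0.3575 kWh
Daily savings = 0.3575 × €0.218 = €0.0779
Payback = €6.71 / €0.0779 per day = 86.1 days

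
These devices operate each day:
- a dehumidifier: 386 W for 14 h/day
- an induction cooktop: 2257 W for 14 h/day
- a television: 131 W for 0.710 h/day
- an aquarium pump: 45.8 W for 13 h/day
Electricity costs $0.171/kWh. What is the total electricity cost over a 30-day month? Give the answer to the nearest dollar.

dehumidifier: 386 W × 14 h × 30 d = 162,120 Wh = 162.1 kWh
induction cooktop: 2257 W × 14 h × 30 d = 947,940 Wh = 947.9 kWh
television: 131 W × 0.710 h × 30 d = 2,790 Wh = 2.79 kWh
aquarium pump: 45.8 W × 13 h × 30 d = 17,862 Wh = 17.86 kWh
Total energy = 162.1 + 947.9 + 2.79 + 17.86 = 1,131 kWh
Cost = 1,131 kWh × $0.171 = $193.35 ≈ $193

$193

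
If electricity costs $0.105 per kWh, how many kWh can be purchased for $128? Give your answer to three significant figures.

$128 / $0.105 per kWh = 1,219 kWh

1220 kWh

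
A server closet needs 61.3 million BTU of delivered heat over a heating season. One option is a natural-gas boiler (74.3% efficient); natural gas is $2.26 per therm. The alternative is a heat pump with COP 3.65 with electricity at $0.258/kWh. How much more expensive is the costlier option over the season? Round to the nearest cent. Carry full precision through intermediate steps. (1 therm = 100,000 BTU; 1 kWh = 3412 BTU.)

$594.65

Heat load = 61.3 × 10⁶ BTU = 61,300,000 BTU
Gas: input = 61,300,000 / 0.743 = 82,503,365 BTU = 825 therm → 825 × $2.26 = $1,864.58
Heat pump: 61,300,000 BTU / 3412 = 17,970 kWh heat; / 3.65 = 4,922 kWh in → × $0.258 = $1,269.93
Difference = |$1,864.58 − $1,269.93| = $594.65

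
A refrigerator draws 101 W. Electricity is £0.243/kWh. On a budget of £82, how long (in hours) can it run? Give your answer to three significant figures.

3340 h

Energy budget = £82 / £0.243 per kWh = 337.4 kWh = 337,449 Wh
Runtime = 337,449 Wh / 101 W = 3,341 h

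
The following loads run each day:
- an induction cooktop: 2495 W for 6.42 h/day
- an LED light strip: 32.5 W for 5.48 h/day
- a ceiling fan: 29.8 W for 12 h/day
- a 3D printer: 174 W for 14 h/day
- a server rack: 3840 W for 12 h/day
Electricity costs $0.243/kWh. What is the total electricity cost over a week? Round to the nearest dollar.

induction cooktop: 2495 W × 6.42 h × 7 d = 112,125 Wh = 112.1 kWh
LED light strip: 32.5 W × 5.48 h × 7 d = 1,247 Wh = 1.247 kWh
ceiling fan: 29.8 W × 12 h × 7 d = 2,503 Wh = 2.503 kWh
3D printer: 174 W × 14 h × 7 d = 17,052 Wh = 17.05 kWh
server rack: 3840 W × 12 h × 7 d = 322,560 Wh = 322.6 kWh
Total energy = 112.1 + 1.247 + 2.503 + 17.05 + 322.6 = 455.5 kWh
Cost = 455.5 kWh × $0.243 = $110.68 ≈ $111

$111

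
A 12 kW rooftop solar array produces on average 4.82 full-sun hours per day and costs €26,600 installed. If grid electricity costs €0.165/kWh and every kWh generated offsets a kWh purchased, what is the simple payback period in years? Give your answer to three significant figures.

7.64 years

Daily generation = 12 kW × 4.82 h = 57.84 kWh
Annual generation = 57.84 × 365 = 21112 kWh
Annual savings = 21112 × €0.165 = €3,483.41
Payback = €26,600 / €3,483.41 = 7.64 years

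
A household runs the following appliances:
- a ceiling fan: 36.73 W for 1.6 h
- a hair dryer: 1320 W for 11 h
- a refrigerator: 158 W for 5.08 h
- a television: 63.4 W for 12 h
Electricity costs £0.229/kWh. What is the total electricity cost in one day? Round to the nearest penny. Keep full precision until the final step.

ceiling fan: 36.73 W × 1.6 h = 59 Wh = 0.05877 kWh
hair dryer: 1320 W × 11 h = 14,520 Wh = 14.52 kWh
refrigerator: 158 W × 5.08 h = 803 Wh = 0.8026 kWh
television: 63.4 W × 12 h = 761 Wh = 0.7608 kWh
Total energy = 0.05877 + 14.52 + 0.8026 + 0.7608 = 16.14 kWh
Cost = 16.14 kWh × £0.229 = £3.70

£3.70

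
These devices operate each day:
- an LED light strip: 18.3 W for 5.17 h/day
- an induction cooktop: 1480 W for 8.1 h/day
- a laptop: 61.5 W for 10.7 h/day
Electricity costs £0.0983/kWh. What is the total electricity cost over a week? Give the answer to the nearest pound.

£9

LED light strip: 18.3 W × 5.17 h × 7 d = 662 Wh = 0.6623 kWh
induction cooktop: 1480 W × 8.1 h × 7 d = 83,916 Wh = 83.92 kWh
laptop: 61.5 W × 10.7 h × 7 d = 4,606 Wh = 4.606 kWh
Total energy = 0.6623 + 83.92 + 4.606 = 89.18 kWh
Cost = 89.18 kWh × £0.0983 = £8.77 ≈ £9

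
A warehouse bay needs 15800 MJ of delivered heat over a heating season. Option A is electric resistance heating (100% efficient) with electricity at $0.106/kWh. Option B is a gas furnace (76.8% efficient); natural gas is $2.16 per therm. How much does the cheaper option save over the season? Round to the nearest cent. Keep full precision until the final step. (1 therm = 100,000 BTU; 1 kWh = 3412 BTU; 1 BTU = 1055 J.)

$44.06

Heat load = 15800 MJ = 15,800,000,000 J / 1055 = 14,976,303 BTU
Gas: input = 14,976,303 / 0.768 = 19,500,395 BTU = 195 therm → 195 × $2.16 = $421.21
Electric: 14,976,303 BTU / 3412 = 4,389 kWh → × $0.106 = $465.27
Difference = |$421.21 − $465.27| = $44.06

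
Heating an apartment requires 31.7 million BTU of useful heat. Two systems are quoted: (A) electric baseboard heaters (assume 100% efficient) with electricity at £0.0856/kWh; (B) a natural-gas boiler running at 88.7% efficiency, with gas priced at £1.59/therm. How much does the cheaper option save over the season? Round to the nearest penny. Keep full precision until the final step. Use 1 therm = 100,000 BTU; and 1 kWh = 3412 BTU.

Heat load = 31.7 × 10⁶ BTU = 31,700,000 BTU
Gas: input = 31,700,000 / 0.887 = 35,738,444 BTU = 357.4 therm → 357.4 × £1.59 = £568.24
Electric: 31,700,000 BTU / 3412 = 9,291 kWh → × £0.0856 = £795.29
Difference = |£568.24 − £795.29| = £227.05

£227.05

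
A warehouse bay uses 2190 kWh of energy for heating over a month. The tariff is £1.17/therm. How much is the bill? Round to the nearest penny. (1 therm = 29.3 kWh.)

2190 kWh × (0.03413 therm/kWh) = 74.74 therm
Cost = 74.74 therm × £1.17/therm = £87.45

£87.45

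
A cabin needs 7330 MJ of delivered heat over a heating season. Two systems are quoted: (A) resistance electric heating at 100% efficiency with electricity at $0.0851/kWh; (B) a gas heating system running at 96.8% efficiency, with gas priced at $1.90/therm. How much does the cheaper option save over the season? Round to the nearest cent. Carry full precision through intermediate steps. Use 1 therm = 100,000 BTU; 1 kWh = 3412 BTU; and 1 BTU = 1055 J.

$36.92

Heat load = 7330 MJ = 7,330,000,000 J / 1055 = 6,947,867 BTU
Gas: input = 6,947,867 / 0.968 = 7,177,549 BTU = 71.78 therm → 71.78 × $1.90 = $136.37
Electric: 6,947,867 BTU / 3412 = 2,036 kWh → × $0.0851 = $173.29
Difference = |$136.37 − $173.29| = $36.92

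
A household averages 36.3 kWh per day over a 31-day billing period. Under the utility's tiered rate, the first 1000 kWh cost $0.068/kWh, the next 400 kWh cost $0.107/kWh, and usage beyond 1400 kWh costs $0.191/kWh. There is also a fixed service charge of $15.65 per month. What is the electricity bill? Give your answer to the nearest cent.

$97.06

Usage = 36.3 kWh/day × 31 days = 1125.3 kWh
First 1000 kWh × $0.068 = $68.00
Next 125.3 kWh × $0.107 = $13.41
Remaining tier: 0 kWh (not reached)
Energy charge = $81.41; + service $15.65 = $97.06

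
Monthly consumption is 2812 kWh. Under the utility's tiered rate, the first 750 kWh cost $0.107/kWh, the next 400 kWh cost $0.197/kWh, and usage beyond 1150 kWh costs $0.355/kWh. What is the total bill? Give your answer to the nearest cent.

$749.06

First 750 kWh × $0.107 = $80.25
Next 400 kWh × $0.197 = $78.80
Remaining 1662 kWh × $0.355 = $590.01
Total = $749.06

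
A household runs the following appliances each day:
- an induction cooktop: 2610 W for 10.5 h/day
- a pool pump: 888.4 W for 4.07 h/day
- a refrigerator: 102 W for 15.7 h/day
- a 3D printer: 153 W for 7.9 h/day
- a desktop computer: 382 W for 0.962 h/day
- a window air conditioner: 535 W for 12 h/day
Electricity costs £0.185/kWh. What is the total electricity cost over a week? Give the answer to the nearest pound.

£53

induction cooktop: 2610 W × 10.5 h × 7 d = 191,835 Wh = 191.8 kWh
pool pump: 888.4 W × 4.07 h × 7 d = 25,311 Wh = 25.31 kWh
refrigerator: 102 W × 15.7 h × 7 d = 11,210 Wh = 11.21 kWh
3D printer: 153 W × 7.9 h × 7 d = 8,461 Wh = 8.461 kWh
desktop computer: 382 W × 0.962 h × 7 d = 2,572 Wh = 2.572 kWh
window air conditioner: 535 W × 12 h × 7 d = 44,940 Wh = 44.94 kWh
Total energy = 191.8 + 25.31 + 11.21 + 8.461 + 2.572 + 44.94 = 284.3 kWh
Cost = 284.3 kWh × £0.185 = £52.60 ≈ £53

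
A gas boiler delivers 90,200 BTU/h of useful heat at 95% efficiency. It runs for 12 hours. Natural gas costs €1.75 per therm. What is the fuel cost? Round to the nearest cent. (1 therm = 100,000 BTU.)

€19.94

Heat delivered = 90,200 BTU/h × 12 h = 1,082,400 BTU
Gas input = 1,082,400 / 0.95 = 1,139,368 BTU
= 1,139,368 / 100,000 = 11.39 therm
Cost = 11.39 × €1.75/therm = €19.94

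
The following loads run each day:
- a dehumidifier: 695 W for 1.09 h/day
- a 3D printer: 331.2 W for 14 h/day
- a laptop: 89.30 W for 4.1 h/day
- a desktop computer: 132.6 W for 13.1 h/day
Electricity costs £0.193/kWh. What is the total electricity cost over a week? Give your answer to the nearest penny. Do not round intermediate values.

dehumidifier: 695 W × 1.09 h × 7 d = 5,303 Wh = 5.303 kWh
3D printer: 331.2 W × 14 h × 7 d = 32,458 Wh = 32.46 kWh
laptop: 89.30 W × 4.1 h × 7 d = 2,563 Wh = 2.563 kWh
desktop computer: 132.6 W × 13.1 h × 7 d = 12,159 Wh = 12.16 kWh
Total energy = 5.303 + 32.46 + 2.563 + 12.16 = 52.48 kWh
Cost = 52.48 kWh × £0.193 = £10.13

£10.13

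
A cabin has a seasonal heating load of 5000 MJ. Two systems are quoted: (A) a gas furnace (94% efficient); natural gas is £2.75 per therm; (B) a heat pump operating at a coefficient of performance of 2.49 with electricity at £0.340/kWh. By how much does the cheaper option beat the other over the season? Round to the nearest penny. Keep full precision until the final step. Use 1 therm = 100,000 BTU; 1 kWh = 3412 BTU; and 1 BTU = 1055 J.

£51.01

Heat load = 5000 MJ = 5,000,000,000 J / 1055 = 4,739,336 BTU
Gas: input = 4,739,336 / 0.94 = 5,041,847 BTU = 50.42 therm → 50.42 × £2.75 = £138.65
Heat pump: 4,739,336 BTU / 3412 = 1,389 kWh heat; / 2.49 = 557.8 kWh in → × £0.340 = £189.67
Difference = |£138.65 − £189.67| = £51.01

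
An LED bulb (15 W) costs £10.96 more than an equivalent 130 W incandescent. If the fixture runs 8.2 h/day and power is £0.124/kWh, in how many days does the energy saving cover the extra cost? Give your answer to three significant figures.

Power saved = 130 − 15 = 115 W
Daily energy saved = 115 W × 8.2 h = 943 Wh = 0.943 kWh
Daily savings = 0.943 × £0.124 = £0.1169
Payback = £10.96 / £0.1169 per day = 93.73 days

93.7 days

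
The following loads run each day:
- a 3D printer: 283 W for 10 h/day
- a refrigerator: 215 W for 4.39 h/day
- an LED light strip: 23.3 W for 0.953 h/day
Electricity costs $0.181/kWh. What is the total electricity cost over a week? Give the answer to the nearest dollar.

3D printer: 283 W × 10 h × 7 d = 19,810 Wh = 19.81 kWh
refrigerator: 215 W × 4.39 h × 7 d = 6,607 Wh = 6.607 kWh
LED light strip: 23.3 W × 0.953 h × 7 d = 155 Wh = 0.1554 kWh
Total energy = 19.81 + 6.607 + 0.1554 = 26.57 kWh
Cost = 26.57 kWh × $0.181 = $4.81 ≈ $5

$5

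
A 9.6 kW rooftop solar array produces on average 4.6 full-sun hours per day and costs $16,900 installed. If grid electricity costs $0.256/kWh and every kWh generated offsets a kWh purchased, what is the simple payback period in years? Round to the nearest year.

4 years

Daily generation = 9.6 kW × 4.6 h = 44.16 kWh
Annual generation = 44.16 × 365 = 16118 kWh
Annual savings = 16118 × $0.256 = $4,126.31
Payback = $16,900 / $4,126.31 = 4.1 years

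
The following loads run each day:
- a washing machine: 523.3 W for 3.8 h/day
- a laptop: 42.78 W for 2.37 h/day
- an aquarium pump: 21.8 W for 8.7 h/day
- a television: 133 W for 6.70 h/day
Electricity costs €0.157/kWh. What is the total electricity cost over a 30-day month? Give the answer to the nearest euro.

washing machine: 523.3 W × 3.8 h × 30 d = 59,656 Wh = 59.66 kWh
laptop: 42.78 W × 2.37 h × 30 d = 3,042 Wh = 3.042 kWh
aquarium pump: 21.8 W × 8.7 h × 30 d = 5,690 Wh = 5.69 kWh
television: 133 W × 6.70 h × 30 d = 26,733 Wh = 26.73 kWh
Total energy = 59.66 + 3.042 + 5.69 + 26.73 = 95.12 kWh
Cost = 95.12 kWh × €0.157 = €14.93 ≈ €15

€15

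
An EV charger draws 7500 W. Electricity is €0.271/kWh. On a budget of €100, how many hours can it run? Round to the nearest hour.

Energy budget = €100 / €0.271 per kWh = 369 kWh = 369,004 Wh
Runtime = 369,004 Wh / 7500 W = 49.2 h

49 h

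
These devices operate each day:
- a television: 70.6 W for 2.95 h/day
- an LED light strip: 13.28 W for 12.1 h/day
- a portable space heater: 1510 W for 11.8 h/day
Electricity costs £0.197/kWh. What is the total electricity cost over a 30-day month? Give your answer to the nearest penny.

£107.48

television: 70.6 W × 2.95 h × 30 d = 6,248 Wh = 6.248 kWh
LED light strip: 13.28 W × 12.1 h × 30 d = 4,821 Wh = 4.821 kWh
portable space heater: 1510 W × 11.8 h × 30 d = 534,540 Wh = 534.5 kWh
Total energy = 6.248 + 4.821 + 534.5 = 545.6 kWh
Cost = 545.6 kWh × £0.197 = £107.48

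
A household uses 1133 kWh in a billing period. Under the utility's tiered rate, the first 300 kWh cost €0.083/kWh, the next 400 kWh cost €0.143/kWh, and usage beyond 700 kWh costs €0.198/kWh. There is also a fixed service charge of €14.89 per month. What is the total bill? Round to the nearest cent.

€182.72

First 300 kWh × €0.083 = €24.90
Next 400 kWh × €0.143 = €57.20
Remaining 433 kWh × €0.198 = €85.73
Energy charge = €167.83; + service €14.89 = €182.72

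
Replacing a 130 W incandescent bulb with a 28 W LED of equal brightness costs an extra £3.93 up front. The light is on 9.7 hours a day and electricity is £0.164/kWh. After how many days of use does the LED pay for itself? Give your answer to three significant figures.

Power saved = 130 − 28 = 102 W
Daily energy saved = 102 W × 9.7 h = 989.4 Wh = 0.9894 kWh
Daily savings = 0.9894 × £0.164 = £0.1623
Payback = £3.93 / £0.1623 per day = 24.22 days

24.2 days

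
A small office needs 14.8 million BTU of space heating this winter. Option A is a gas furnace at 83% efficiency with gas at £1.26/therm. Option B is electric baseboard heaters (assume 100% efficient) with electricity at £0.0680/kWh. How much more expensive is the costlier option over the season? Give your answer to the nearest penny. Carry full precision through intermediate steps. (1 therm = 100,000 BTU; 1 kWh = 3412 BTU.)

Heat load = 14.8 × 10⁶ BTU = 14,800,000 BTU
Gas: input = 14,800,000 / 0.83 = 17,831,325 BTU = 178.3 therm → 178.3 × £1.26 = £224.67
Electric: 14,800,000 BTU / 3412 = 4,338 kWh → × £0.0680 = £294.96
Difference = |£224.67 − £294.96| = £70.28

£70.28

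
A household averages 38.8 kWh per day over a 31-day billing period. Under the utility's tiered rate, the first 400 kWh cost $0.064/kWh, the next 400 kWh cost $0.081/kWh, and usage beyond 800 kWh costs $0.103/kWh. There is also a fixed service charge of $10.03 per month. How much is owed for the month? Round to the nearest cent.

$109.52

Usage = 38.8 kWh/day × 31 days = 1202.8 kWh
First 400 kWh × $0.064 = $25.60
Next 400 kWh × $0.081 = $32.40
Remaining 402.8 kWh × $0.103 = $41.49
Energy charge = $99.49; + service $10.03 = $109.52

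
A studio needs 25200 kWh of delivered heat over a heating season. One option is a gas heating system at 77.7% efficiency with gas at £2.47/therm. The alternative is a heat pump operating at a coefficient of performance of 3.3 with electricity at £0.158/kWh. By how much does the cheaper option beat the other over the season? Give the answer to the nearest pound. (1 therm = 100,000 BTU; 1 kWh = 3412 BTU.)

Heat load = 25200 kWh × 3412 = 85,982,400 BTU
Gas: input = 85,982,400 / 0.777 = 110,659,459 BTU = 1,107 therm → 1,107 × £2.47 = £2,733.29
Heat pump: 85,982,400 BTU / 3412 = 25,200 kWh heat; / 3.3 = 7,636 kWh in → × £0.158 = £1,206.55
Difference = |£2,733.29 − £1,206.55| = £1,526.74 ≈ £1527

£1527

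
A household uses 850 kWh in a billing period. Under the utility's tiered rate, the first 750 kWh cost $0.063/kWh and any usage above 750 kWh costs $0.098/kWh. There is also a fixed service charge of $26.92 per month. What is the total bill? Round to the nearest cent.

$83.97

First 750 kWh × $0.063 = $47.25
Remaining 100 kWh × $0.098 = $9.80
Energy charge = $57.05; + service $26.92 = $83.97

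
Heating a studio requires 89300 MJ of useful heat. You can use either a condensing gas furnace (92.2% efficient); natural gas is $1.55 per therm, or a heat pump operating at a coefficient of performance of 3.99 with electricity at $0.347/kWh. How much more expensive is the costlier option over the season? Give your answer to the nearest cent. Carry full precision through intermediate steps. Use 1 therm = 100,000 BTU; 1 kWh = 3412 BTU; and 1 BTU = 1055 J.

Heat load = 89300 MJ = 89,300,000,000 J / 1055 = 84,644,550 BTU
Gas: input = 84,644,550 / 0.922 = 91,805,369 BTU = 918.1 therm → 918.1 × $1.55 = $1,422.98
Heat pump: 84,644,550 BTU / 3412 = 24,810 kWh heat; / 3.99 = 6,218 kWh in → × $0.347 = $2,157.48
Difference = |$1,422.98 − $2,157.48| = $734.50

$734.50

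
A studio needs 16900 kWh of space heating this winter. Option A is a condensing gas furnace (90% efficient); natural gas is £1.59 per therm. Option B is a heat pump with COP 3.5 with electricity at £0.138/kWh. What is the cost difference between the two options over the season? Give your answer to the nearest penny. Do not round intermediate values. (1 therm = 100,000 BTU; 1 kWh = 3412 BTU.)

£352.37

Heat load = 16900 kWh × 3412 = 57,662,800 BTU
Gas: input = 57,662,800 / 0.90 = 64,069,778 BTU = 640.7 therm → 640.7 × £1.59 = £1,018.71
Heat pump: 57,662,800 BTU / 3412 = 16,900 kWh heat; / 3.5 = 4,829 kWh in → × £0.138 = £666.34
Difference = |£1,018.71 − £666.34| = £352.37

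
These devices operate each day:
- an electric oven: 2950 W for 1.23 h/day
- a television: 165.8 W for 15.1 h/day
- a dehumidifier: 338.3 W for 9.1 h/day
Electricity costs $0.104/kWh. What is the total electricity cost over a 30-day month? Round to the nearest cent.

$28.74

electric oven: 2950 W × 1.23 h × 30 d = 108,855 Wh = 108.9 kWh
television: 165.8 W × 15.1 h × 30 d = 75,107 Wh = 75.11 kWh
dehumidifier: 338.3 W × 9.1 h × 30 d = 92,356 Wh = 92.36 kWh
Total energy = 108.9 + 75.11 + 92.36 = 276.3 kWh
Cost = 276.3 kWh × $0.104 = $28.74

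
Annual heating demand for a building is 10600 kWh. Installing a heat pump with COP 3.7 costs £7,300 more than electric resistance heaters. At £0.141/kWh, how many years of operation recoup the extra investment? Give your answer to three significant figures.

Resistance: 10600 kWh × £0.141 = £1,494.60/yr
Heat pump: 10600 / 3.7 = 2865 kWh in → × £0.141 = £403.95/yr
Annual savings = £1,090.65
Payback = £7,300 / £1,090.65 = 6.69 years

6.69 years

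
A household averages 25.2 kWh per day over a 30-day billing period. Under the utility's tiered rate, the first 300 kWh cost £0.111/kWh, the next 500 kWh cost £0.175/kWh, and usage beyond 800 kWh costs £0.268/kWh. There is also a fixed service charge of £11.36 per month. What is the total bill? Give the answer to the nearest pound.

£124

Usage = 25.2 kWh/day × 30 days = 756 kWh
First 300 kWh × £0.111 = £33.30
Next 456 kWh × £0.175 = £79.80
Remaining tier: 0 kWh (not reached)
Energy charge = £113.10; + service £11.36 = £124.46 ≈ £124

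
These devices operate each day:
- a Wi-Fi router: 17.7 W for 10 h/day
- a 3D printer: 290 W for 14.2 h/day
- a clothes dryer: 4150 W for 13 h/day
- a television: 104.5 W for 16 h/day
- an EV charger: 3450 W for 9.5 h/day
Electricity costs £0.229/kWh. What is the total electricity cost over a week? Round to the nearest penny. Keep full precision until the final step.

Wi-Fi router: 17.7 W × 10 h × 7 d = 1,239 Wh = 1.239 kWh
3D printer: 290 W × 14.2 h × 7 d = 28,826 Wh = 28.83 kWh
clothes dryer: 4150 W × 13 h × 7 d = 377,650 Wh = 377.6 kWh
television: 104.5 W × 16 h × 7 d = 11,704 Wh = 11.7 kWh
EV charger: 3450 W × 9.5 h × 7 d = 229,425 Wh = 229.4 kWh
Total energy = 1.239 + 28.83 + 377.6 + 11.7 + 229.4 = 648.8 kWh
Cost = 648.8 kWh × £0.229 = £148.59

£148.59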